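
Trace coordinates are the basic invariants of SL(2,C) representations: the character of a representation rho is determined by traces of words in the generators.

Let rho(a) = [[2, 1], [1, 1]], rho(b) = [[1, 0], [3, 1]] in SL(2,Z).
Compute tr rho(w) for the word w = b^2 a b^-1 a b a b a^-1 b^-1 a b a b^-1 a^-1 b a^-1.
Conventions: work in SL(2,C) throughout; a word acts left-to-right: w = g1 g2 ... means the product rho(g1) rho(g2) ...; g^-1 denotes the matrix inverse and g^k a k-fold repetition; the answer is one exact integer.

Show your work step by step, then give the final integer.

rho(b) = [[1, 0], [3, 1]]
... * rho(b) = [[1, 0], [3, 1]]  ->  [[1, 0], [6, 1]]
... * rho(a) = [[2, 1], [1, 1]]  ->  [[2, 1], [13, 7]]
... * rho(b^-1) = [[1, 0], [-3, 1]]  ->  [[-1, 1], [-8, 7]]
... * rho(a) = [[2, 1], [1, 1]]  ->  [[-1, 0], [-9, -1]]
... * rho(b) = [[1, 0], [3, 1]]  ->  [[-1, 0], [-12, -1]]
... * rho(a) = [[2, 1], [1, 1]]  ->  [[-2, -1], [-25, -13]]
... * rho(b) = [[1, 0], [3, 1]]  ->  [[-5, -1], [-64, -13]]
... * rho(a^-1) = [[1, -1], [-1, 2]]  ->  [[-4, 3], [-51, 38]]
... * rho(b^-1) = [[1, 0], [-3, 1]]  ->  [[-13, 3], [-165, 38]]
... * rho(a) = [[2, 1], [1, 1]]  ->  [[-23, -10], [-292, -127]]
... * rho(b) = [[1, 0], [3, 1]]  ->  [[-53, -10], [-673, -127]]
... * rho(a) = [[2, 1], [1, 1]]  ->  [[-116, -63], [-1473, -800]]
... * rho(b^-1) = [[1, 0], [-3, 1]]  ->  [[73, -63], [927, -800]]
... * rho(a^-1) = [[1, -1], [-1, 2]]  ->  [[136, -199], [1727, -2527]]
... * rho(b) = [[1, 0], [3, 1]]  ->  [[-461, -199], [-5854, -2527]]
... * rho(a^-1) = [[1, -1], [-1, 2]]  ->  [[-262, 63], [-3327, 800]]
tr = -262 + 800 = 538

538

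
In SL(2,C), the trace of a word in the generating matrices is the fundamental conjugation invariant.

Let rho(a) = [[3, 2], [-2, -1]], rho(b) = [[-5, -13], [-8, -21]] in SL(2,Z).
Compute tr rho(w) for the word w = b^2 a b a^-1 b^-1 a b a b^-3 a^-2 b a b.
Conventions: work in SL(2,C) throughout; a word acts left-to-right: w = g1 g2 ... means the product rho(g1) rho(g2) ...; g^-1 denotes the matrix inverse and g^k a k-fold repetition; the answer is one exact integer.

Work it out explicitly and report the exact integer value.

730683947699582

rho(b) = [[-5, -13], [-8, -21]]
... * rho(b) = [[-5, -13], [-8, -21]]  ->  [[129, 338], [208, 545]]
... * rho(a) = [[3, 2], [-2, -1]]  ->  [[-289, -80], [-466, -129]]
... * rho(b) = [[-5, -13], [-8, -21]]  ->  [[2085, 5437], [3362, 8767]]
... * rho(a^-1) = [[-1, -2], [2, 3]]  ->  [[8789, 12141], [14172, 19577]]
... * rho(b^-1) = [[-21, 13], [8, -5]]  ->  [[-87441, 53552], [-140996, 86351]]
... * rho(a) = [[3, 2], [-2, -1]]  ->  [[-369427, -228434], [-595690, -368343]]
... * rho(b) = [[-5, -13], [-8, -21]]  ->  [[3674607, 9599665], [5925194, 15479173]]
... * rho(a) = [[3, 2], [-2, -1]]  ->  [[-8175509, -2250451], [-13182764, -3628785]]
... * rho(b^-1) = [[-21, 13], [8, -5]]  ->  [[153682081, -95029362], [247807764, -153232007]]
... * rho(b^-1) = [[-21, 13], [8, -5]]  ->  [[-3987558597, 2473013863], [-6429819100, 3987660967]]
... * rho(b^-1) = [[-21, 13], [8, -5]]  ->  [[103522841441, -64203331076], [166927488836, -103525953135]]
... * rho(a^-1) = [[-1, -2], [2, 3]]  ->  [[-231929503593, -399655676110], [-373979395106, -644432837077]]
... * rho(a^-1) = [[-1, -2], [2, 3]]  ->  [[-567381848627, -735108021144], [-914886279048, -1185339721019]]
... * rho(b) = [[-5, -13], [-8, -21]]  ->  [[8717773412287, 22813232476175], [14057149163392, 36785655769023]]
... * rho(a) = [[3, 2], [-2, -1]]  ->  [[-19473144715489, -5377685651601], [-31399864047870, -8671357442239]]
... * rho(b) = [[-5, -13], [-8, -21]]  ->  [[140387208790253, 366082279984978], [226370179777262, 590296738909329]]
tr = 140387208790253 + 590296738909329 = 730683947699582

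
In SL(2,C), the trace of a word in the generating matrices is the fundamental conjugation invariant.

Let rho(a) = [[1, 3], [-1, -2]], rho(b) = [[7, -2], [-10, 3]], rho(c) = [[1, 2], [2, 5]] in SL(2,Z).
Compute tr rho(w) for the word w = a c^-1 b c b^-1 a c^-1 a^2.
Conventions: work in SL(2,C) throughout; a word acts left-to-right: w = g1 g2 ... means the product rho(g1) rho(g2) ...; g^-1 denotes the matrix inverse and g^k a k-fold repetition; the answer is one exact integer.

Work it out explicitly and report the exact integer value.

-785

rho(a) = [[1, 3], [-1, -2]]
... * rho(c^-1) = [[5, -2], [-2, 1]]  ->  [[-1, 1], [-1, 0]]
... * rho(b) = [[7, -2], [-10, 3]]  ->  [[-17, 5], [-7, 2]]
... * rho(c) = [[1, 2], [2, 5]]  ->  [[-7, -9], [-3, -4]]
... * rho(b^-1) = [[3, 2], [10, 7]]  ->  [[-111, -77], [-49, -34]]
... * rho(a) = [[1, 3], [-1, -2]]  ->  [[-34, -179], [-15, -79]]
... * rho(c^-1) = [[5, -2], [-2, 1]]  ->  [[188, -111], [83, -49]]
... * rho(a) = [[1, 3], [-1, -2]]  ->  [[299, 786], [132, 347]]
... * rho(a) = [[1, 3], [-1, -2]]  ->  [[-487, -675], [-215, -298]]
tr = -487 + -298 = -785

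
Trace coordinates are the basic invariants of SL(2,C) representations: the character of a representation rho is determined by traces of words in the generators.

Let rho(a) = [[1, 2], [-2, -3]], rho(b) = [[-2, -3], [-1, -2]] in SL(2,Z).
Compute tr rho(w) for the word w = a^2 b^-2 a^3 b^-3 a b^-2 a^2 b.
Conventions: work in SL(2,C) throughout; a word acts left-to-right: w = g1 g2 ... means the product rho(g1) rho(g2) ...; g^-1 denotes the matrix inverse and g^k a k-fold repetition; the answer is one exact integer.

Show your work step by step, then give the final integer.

rho(a) = [[1, 2], [-2, -3]]
... * rho(a) = [[1, 2], [-2, -3]]  ->  [[-3, -4], [4, 5]]
... * rho(b^-1) = [[-2, 3], [1, -2]]  ->  [[2, -1], [-3, 2]]
... * rho(b^-1) = [[-2, 3], [1, -2]]  ->  [[-5, 8], [8, -13]]
... * rho(a) = [[1, 2], [-2, -3]]  ->  [[-21, -34], [34, 55]]
... * rho(a) = [[1, 2], [-2, -3]]  ->  [[47, 60], [-76, -97]]
... * rho(a) = [[1, 2], [-2, -3]]  ->  [[-73, -86], [118, 139]]
... * rho(b^-1) = [[-2, 3], [1, -2]]  ->  [[60, -47], [-97, 76]]
... * rho(b^-1) = [[-2, 3], [1, -2]]  ->  [[-167, 274], [270, -443]]
... * rho(b^-1) = [[-2, 3], [1, -2]]  ->  [[608, -1049], [-983, 1696]]
... * rho(a) = [[1, 2], [-2, -3]]  ->  [[2706, 4363], [-4375, -7054]]
... * rho(b^-1) = [[-2, 3], [1, -2]]  ->  [[-1049, -608], [1696, 983]]
... * rho(b^-1) = [[-2, 3], [1, -2]]  ->  [[1490, -1931], [-2409, 3122]]
... * rho(a) = [[1, 2], [-2, -3]]  ->  [[5352, 8773], [-8653, -14184]]
... * rho(a) = [[1, 2], [-2, -3]]  ->  [[-12194, -15615], [19715, 25246]]
... * rho(b) = [[-2, -3], [-1, -2]]  ->  [[40003, 67812], [-64676, -109637]]
tr = 40003 + -109637 = -69634

-69634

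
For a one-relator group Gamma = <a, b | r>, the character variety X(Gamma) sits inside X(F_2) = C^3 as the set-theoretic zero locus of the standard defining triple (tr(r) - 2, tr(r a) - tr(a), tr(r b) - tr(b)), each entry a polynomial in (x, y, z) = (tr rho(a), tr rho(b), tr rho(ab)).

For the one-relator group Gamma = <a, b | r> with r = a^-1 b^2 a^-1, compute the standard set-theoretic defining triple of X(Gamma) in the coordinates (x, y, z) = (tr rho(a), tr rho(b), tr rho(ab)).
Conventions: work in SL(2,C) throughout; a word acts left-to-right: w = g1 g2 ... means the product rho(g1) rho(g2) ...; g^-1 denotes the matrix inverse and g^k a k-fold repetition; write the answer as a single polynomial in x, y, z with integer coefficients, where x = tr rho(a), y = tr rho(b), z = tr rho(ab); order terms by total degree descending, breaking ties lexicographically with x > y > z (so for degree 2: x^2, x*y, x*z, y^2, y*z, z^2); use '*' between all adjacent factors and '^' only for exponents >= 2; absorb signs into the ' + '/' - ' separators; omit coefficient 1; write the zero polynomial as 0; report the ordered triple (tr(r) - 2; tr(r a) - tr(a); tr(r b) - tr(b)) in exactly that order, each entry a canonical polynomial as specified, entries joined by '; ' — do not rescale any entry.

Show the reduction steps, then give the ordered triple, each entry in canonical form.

x^2*y^2 - x*y*z - x^2 - y^2; x*y^2 - y*z - 2*x; x^2*y^3 - 2*x*y^2*z - x^2*y + y*z^2 + x*z - 2*y

tr(b^2) = tr(b) * tr(b) - tr(1)  (reduce the b square) = y^2 - 2
apply: tr(b^2 a) = tr(b) * tr(a b) - tr(a)  (reduce the b square) = y*z - x
apply: tr(b^2 a^-1) = tr(b^2) * tr(a) - tr(b^2 a)  (eliminate a^-1) = x*y^2 - y*z - x
use: tr(a^-1 b^2 a^-1) = tr(b^2 a^-1) * tr(a) - tr(b^2)  (eliminate a^-1) = x^2*y^2 - x*y*z - x^2 - y^2 + 2
apply: tr(b^3) = tr(b) * tr(b^2) - tr(b)   [square of b] = y^3 - 3*y
tr(b^3 a) = tr(b) * tr(a b^2) - tr(a b)   [square of b] = y^2*z - x*y - z
use: tr(b a^-1 b^2) = tr(b^3) * tr(a) - tr(b^3 a)   [inverse elimination on a] = x*y^3 - y^2*z - 2*x*y + z
tr(a b a b) = tr(b a) * tr(b a) - tr(1)   [split at a repeated b] = z^2 - 2
use: tr(a b a) = tr(a) * tr(b a) - tr(b)   [square of a] = x*z - y
apply: tr(b^2 a b a) = tr(b) * tr(a b a b) - tr(a b a)   [square of b] = y*z^2 - x*z - y
apply: tr(b a^-1 b^2 a) = tr(b^2 a b) * tr(a) - tr(b^2 a b a)   [inverse elimination on a] = x*y^2*z - x^2*y - y*z^2 + y
apply: tr(a^-1 b^2 a^-1 b) = tr(b a^-1 b^2) * tr(a) - tr(b a^-1 b^2 a)   [inverse elimination on a] = x^2*y^3 - 2*x*y^2*z - x^2*y + y*z^2 + x*z - y
assemble the triple (tr(r) - 2; tr(r a) - x; tr(r b) - y)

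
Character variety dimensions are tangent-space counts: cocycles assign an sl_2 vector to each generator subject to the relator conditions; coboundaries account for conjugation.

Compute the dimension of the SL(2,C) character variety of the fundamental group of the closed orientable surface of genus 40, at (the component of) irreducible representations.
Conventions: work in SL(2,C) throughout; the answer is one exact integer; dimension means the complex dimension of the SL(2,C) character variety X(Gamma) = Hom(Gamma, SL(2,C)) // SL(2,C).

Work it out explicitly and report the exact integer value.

234

Gamma = pi_1(Sigma_40) = < a_1, b_1, ..., a_40, b_40 | prod [a_i, b_i] > has 2g = 80 generators and 1 relator.
Before the relator condition, cocycle space has dim 3*80 = 240.
At an irreducible rho, H^2 = coker(d_2) vanishes (Poincare duality: H^2 is dual to H^0 = invariants = 0), so d_2 is surjective onto sl_2 and dim Z^1 = 240 - 3 = 237.
Coboundaries contribute dim B^1 = 3 (injective at irreducible rho).
dim H^1 = 237 - 3 = 234 = dim X.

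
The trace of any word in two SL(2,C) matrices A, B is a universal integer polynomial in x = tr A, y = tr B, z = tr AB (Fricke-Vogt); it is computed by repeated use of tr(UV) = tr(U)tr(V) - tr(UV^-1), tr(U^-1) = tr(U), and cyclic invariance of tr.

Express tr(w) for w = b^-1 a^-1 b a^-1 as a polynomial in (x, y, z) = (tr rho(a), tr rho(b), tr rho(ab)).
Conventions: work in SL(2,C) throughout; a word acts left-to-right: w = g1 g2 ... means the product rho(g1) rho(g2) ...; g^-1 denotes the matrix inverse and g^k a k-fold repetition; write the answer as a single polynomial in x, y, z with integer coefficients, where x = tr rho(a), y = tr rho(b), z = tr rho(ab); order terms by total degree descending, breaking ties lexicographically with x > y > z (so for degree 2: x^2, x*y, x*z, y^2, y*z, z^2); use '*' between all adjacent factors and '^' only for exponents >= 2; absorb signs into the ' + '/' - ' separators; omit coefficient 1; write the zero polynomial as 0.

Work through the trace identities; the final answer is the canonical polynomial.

x*y*z - y^2 - z^2 + 2

tr(a^-1) = tr(a) = x
and tr(b a b) = tr(b) * tr(a b) - tr(a) = y*z - x
next, tr(b a b a) = tr(b a) * tr(b a) - tr(1)   [split at repeated b] = z^2 - 2
tr(a b a^-1 b) = tr(b a b) * tr(a) - tr(b a b a) = x*y*z - x^2 - z^2 + 2
tr(b a^-1 b^-1 a) = tr(a b a^-1) * tr(b) - tr(a b a^-1 b) = -x*y*z + x^2 + y^2 + z^2 - 2
and tr(b^-1 a^-1 b a^-1) = tr(b a^-1 b^-1) * tr(a) - tr(b a^-1 b^-1 a) = x*y*z - y^2 - z^2 + 2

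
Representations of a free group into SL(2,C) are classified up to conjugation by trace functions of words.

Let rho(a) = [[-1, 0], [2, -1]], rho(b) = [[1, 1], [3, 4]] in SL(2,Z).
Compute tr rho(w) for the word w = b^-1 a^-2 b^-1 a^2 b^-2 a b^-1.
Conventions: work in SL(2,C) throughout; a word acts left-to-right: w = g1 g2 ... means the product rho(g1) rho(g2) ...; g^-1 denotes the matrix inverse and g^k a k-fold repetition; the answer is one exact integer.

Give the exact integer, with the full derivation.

-987

rho(b^-1) = [[4, -1], [-3, 1]]
... * rho(a^-1) = [[-1, 0], [-2, -1]]  ->  [[-2, 1], [1, -1]]
... * rho(a^-1) = [[-1, 0], [-2, -1]]  ->  [[0, -1], [1, 1]]
... * rho(b^-1) = [[4, -1], [-3, 1]]  ->  [[3, -1], [1, 0]]
... * rho(a) = [[-1, 0], [2, -1]]  ->  [[-5, 1], [-1, 0]]
... * rho(a) = [[-1, 0], [2, -1]]  ->  [[7, -1], [1, 0]]
... * rho(b^-1) = [[4, -1], [-3, 1]]  ->  [[31, -8], [4, -1]]
... * rho(b^-1) = [[4, -1], [-3, 1]]  ->  [[148, -39], [19, -5]]
... * rho(a) = [[-1, 0], [2, -1]]  ->  [[-226, 39], [-29, 5]]
... * rho(b^-1) = [[4, -1], [-3, 1]]  ->  [[-1021, 265], [-131, 34]]
tr = -1021 + 34 = -987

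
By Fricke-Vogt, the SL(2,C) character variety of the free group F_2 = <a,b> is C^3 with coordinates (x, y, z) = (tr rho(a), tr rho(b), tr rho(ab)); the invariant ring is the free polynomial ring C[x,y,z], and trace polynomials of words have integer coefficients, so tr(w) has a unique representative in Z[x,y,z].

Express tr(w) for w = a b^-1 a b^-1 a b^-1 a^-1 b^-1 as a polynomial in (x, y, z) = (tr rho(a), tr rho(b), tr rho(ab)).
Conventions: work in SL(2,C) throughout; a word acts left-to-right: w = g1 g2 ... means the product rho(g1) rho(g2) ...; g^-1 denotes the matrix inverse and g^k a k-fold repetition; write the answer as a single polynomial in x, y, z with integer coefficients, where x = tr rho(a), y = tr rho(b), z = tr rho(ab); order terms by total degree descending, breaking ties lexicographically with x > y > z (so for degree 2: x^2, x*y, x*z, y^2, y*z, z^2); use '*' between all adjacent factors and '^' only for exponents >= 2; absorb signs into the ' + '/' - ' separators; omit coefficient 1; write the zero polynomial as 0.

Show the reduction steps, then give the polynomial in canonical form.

x^3*y^3*z - x^4*y^2 - 3*x^2*y^2*z^2 + 2*x^3*y*z + 3*x*y*z^3 + 2*x^2*y^2 - x^2*z^2 - z^4 - 6*x*y*z + x^2 + 4*z^2 - 2

tr(a^2) = tr(a) * tr(a) - tr(1)  (reduce the a square) = x^2 - 2
tr(a^3) = tr(a) * tr(a^2) - tr(a)  (reduce the a square) = x^3 - 3*x
use: tr(b a^2) = tr(a) * tr(b a) - tr(b)  (reduce the a square) = x*z - y
tr(a^3 b) = tr(a) * tr(b a^2) - tr(b a)  (reduce the a square) = x^2*z - x*y - z
use: tr(a^2 b^-1 a) = tr(a^3) * tr(b) - tr(a^3 b)  (eliminate b^-1) = x^3*y - x^2*z - 2*x*y + z
use: tr(b a b a) = tr(a b) * tr(a b) - tr(1)  (split on a) = z^2 - 2
use: tr(b a b) = tr(b) * tr(a b) - tr(a)  (reduce the b square) = y*z - x
tr(a b a^2 b) = tr(a) * tr(b a b a) - tr(b a b)  (reduce the a square) = x*z^2 - y*z - x
tr(a^2 b^-1 a b) = tr(a b a^2) * tr(b) - tr(a b a^2 b)  (eliminate b^-1) = x^2*y*z - x*y^2 - x*z^2 + x
tr(a b^-1 a b^-1 a) = tr(a^2 b^-1 a) * tr(b) - tr(a^2 b^-1 a b)  (eliminate b^-1) = x^3*y^2 - 2*x^2*y*z - x*y^2 + x*z^2 + y*z - x
tr(a b a b a b) = tr(b a b a) * tr(b a) - tr(a b)  (split on b) = z^3 - 3*z
apply: tr(a b^-1 a b a b) = tr(a b a b a) * tr(b) - tr(a b a b a b)  (eliminate b^-1) = x*y*z^2 - y^2*z - z^3 - x*y + 3*z
use: tr(a b^-1 a b^-1 a b) = tr(a b^-1 a b a) * tr(b) - tr(a b^-1 a b a b)  (eliminate b^-1) = x^2*y^2*z - x*y^3 - 2*x*y*z^2 + y^2*z + z^3 + 2*x*y - 3*z
tr(b^-1 a b^-1 a b^-1 a) = tr(a b^-1 a b^-1 a) * tr(b) - tr(a b^-1 a b^-1 a b)  (eliminate b^-1) = x^3*y^3 - 3*x^2*y^2*z + 3*x*y*z^2 - z^3 - 3*x*y + 3*z
tr(b^-1 a b^-1 a b^-1 a b^-1) = tr(b^-1 a b^-1 a b^-1 a) * tr(b) - tr(b^-1 a b^-1 a b^-1 a b)  (eliminate b^-1) = x^3*y^4 - 3*x^2*y^3*z - x^3*y^2 + 3*x*y^2*z^2 + 2*x^2*y*z - y*z^3 - 2*x*y^2 - x*z^2 + 2*y*z + x
tr(a^4) = tr(a) * tr(a^3) - tr(a^2)  (reduce the a square) = x^4 - 4*x^2 + 2
apply: tr(a^4 b) = tr(a) * tr(a b a^2) - tr(a b a)  (reduce the a square) = x^3*z - x^2*y - 2*x*z + y
apply: tr(a^3 b^-1 a) = tr(a^4) * tr(b) - tr(a^4 b)  (eliminate b^-1) = x^4*y - x^3*z - 3*x^2*y + 2*x*z + y
tr(a b a^3 b) = tr(a) * tr(b a b a^2) - tr(b a b a)  (reduce the a square) = x^2*z^2 - x*y*z - x^2 - z^2 + 2
tr(a^3 b^-1 a b) = tr(a b a^3) * tr(b) - tr(a b a^3 b)  (eliminate b^-1) = x^3*y*z - x^2*y^2 - x^2*z^2 - x*y*z + x^2 + y^2 + z^2 - 2
tr(a^2 b^-1 a b^-1 a) = tr(a^3 b^-1 a) * tr(b) - tr(a^3 b^-1 a b)  (eliminate b^-1) = x^4*y^2 - 2*x^3*y*z - 2*x^2*y^2 + x^2*z^2 + 3*x*y*z - x^2 - z^2 + 2
tr(b^2) = tr(b) * tr(b) - tr(1)  (reduce the b square) = y^2 - 2
use: tr(b a^2 b) = tr(a) * tr(b^2 a) - tr(b^2)  (reduce the a square) = x*y*z - x^2 - y^2 + 2
tr(a^2 b a^2 b) = tr(a) * tr(b a^2 b a) - tr(b a^2 b)  (reduce the a square) = x^2*z^2 - 2*x*y*z + y^2 - 2
tr(a b a^2 b^-1 a) = tr(a^2 b a^2) * tr(b) - tr(a^2 b a^2 b)  (eliminate b^-1) = x^3*y*z - x^2*y^2 - x^2*z^2 + 2
tr(b a b a b) = tr(b) * tr(a b a b) - tr(a b a)  (reduce the b square) = y*z^2 - x*z - y
tr(a b a b a^2 b) = tr(a) * tr(b a b a b a) - tr(b a b a b)  (reduce the a square) = x*z^3 - y*z^2 - 2*x*z + y
apply: tr(a b a^2 b^-1 a b) = tr(a b a b a^2) * tr(b) - tr(a b a b a^2 b)  (eliminate b^-1) = x^2*y*z^2 - x*y^2*z - x*z^3 - x^2*y + 2*x*z + y
use: tr(a^2 b^-1 a b^-1 a b) = tr(a b a^2 b^-1 a) * tr(b) - tr(a b a^2 b^-1 a b)  (eliminate b^-1) = x^3*y^2*z - x^2*y^3 - 2*x^2*y*z^2 + x*y^2*z + x*z^3 + x^2*y - 2*x*z + y
tr(a b^-1 a b^-1 a b^-1 a) = tr(a^2 b^-1 a b^-1 a) * tr(b) - tr(a^2 b^-1 a b^-1 a b)  (eliminate b^-1) = x^4*y^3 - 3*x^3*y^2*z - x^2*y^3 + 3*x^2*y*z^2 + 2*x*y^2*z - x*z^3 - 2*x^2*y - y*z^2 + 2*x*z + y
apply: tr(a b a b^-1 a^2) = tr(a^3 b a) * tr(b) - tr(a^3 b a b)  (eliminate b^-1) = x^3*y*z - x^2*y^2 - x^2*z^2 - x*y*z + x^2 + y^2 + z^2 - 2
apply: tr(a b a b^-1 a^2 b) = tr(a^2 b a b a) * tr(b) - tr(a^2 b a b a b)  (eliminate b^-1) = x^2*y*z^2 - x*y^2*z - x*z^3 - x^2*y + 2*x*z + y
tr(a b^-1 a b a b^-1 a) = tr(a b a b^-1 a^2) * tr(b) - tr(a b a b^-1 a^2 b)  (eliminate b^-1) = x^3*y^2*z - x^2*y^3 - 2*x^2*y*z^2 + x*z^3 + 2*x^2*y + y^3 + y*z^2 - 2*x*z - 3*y
tr(a b a b^-1 a b a) = tr(a b a^2 b a) * tr(b) - tr(a b a^2 b a b)  (eliminate b^-1) = x^2*y*z^2 - 2*x*y^2*z - x*z^3 + y^3 + y*z^2 + 2*x*z - 3*y
apply: tr(a b a b a b a b) = tr(b a) * tr(b a b a b a) - tr(b^-1 a^-1 b^-1 a^-1)  (split on b) = z^4 - 4*z^2 + 2
tr(a b a b^-1 a b a b) = tr(a b a b a b a) * tr(b) - tr(a b a b a b a b)  (eliminate b^-1) = x*y*z^3 - y^2*z^2 - z^4 - 2*x*y*z + y^2 + 4*z^2 - 2
tr(a b^-1 a b a b^-1 a b) = tr(a b a b^-1 a b a) * tr(b) - tr(a b a b^-1 a b a b)  (eliminate b^-1) = x^2*y^2*z^2 - 2*x*y^3*z - 2*x*y*z^3 + y^4 + 2*y^2*z^2 + z^4 + 4*x*y*z - 4*y^2 - 4*z^2 + 2
apply: tr(a b^-1 a b^-1 a b^-1 a b) = tr(a b^-1 a b a b^-1 a) * tr(b) - tr(a b^-1 a b a b^-1 a b)  (eliminate b^-1) = x^3*y^3*z - x^2*y^4 - 3*x^2*y^2*z^2 + 2*x*y^3*z + 3*x*y*z^3 + 2*x^2*y^2 - y^2*z^2 - z^4 - 6*x*y*z + y^2 + 4*z^2 - 2
apply: tr(b^-1 a b^-1 a b^-1 a b^-1 a) = tr(a b^-1 a b^-1 a b^-1 a) * tr(b) - tr(a b^-1 a b^-1 a b^-1 a b)  (eliminate b^-1) = x^4*y^4 - 4*x^3*y^3*z + 6*x^2*y^2*z^2 - 4*x*y*z^3 - 4*x^2*y^2 + z^4 + 8*x*y*z - 4*z^2 + 2
tr(a b^-1 a b^-1 a b^-1 a^-1 b^-1) = tr(b^-1 a b^-1 a b^-1 a b^-1) * tr(a) - tr(b^-1 a b^-1 a b^-1 a b^-1 a)  (eliminate a^-1) = x^3*y^3*z - x^4*y^2 - 3*x^2*y^2*z^2 + 2*x^3*y*z + 3*x*y*z^3 + 2*x^2*y^2 - x^2*z^2 - z^4 - 6*x*y*z + x^2 + 4*z^2 - 2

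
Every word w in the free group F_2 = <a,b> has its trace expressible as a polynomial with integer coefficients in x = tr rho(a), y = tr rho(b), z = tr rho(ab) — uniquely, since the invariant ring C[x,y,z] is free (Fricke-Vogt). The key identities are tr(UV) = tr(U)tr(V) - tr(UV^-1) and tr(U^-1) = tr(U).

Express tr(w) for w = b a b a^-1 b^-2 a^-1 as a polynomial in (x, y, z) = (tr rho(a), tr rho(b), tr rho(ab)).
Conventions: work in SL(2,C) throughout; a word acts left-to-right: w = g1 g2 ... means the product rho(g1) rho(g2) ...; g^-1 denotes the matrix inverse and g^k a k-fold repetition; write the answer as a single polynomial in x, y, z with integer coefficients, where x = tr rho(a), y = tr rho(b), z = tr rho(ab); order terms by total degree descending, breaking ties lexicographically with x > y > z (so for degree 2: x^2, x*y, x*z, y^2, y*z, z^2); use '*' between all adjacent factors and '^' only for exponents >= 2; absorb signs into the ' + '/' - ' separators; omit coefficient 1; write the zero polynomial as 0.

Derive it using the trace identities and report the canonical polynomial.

x*y^2*z^2 - 2*x^2*y*z - y^3*z - y*z^3 + x^3 + x*y^2 + x*z^2 + 4*y*z - 3*x

tr(b a b) = tr(b)*tr(a b) - tr(a)  (reduce the b square) = y*z - x
tr(a b a b) = tr(b a)*tr(b a) - tr(1)  (split on b) = z^2 - 2
tr(a b a) = tr(a)*tr(b a) - tr(b)  (reduce the a square) = x*z - y
tr(b a b a b) = tr(b)*tr(a b a b) - tr(a b a)  (reduce the b square) = y*z^2 - x*z - y
and tr(b a b a b a) = tr(a b)*tr(a b a b) - tr(a^-1 b^-1)  (split on a) = z^3 - 3*z
and tr(a^-1 b a b a b) = tr(b a b a b)*tr(a) - tr(b a b a b a)  (eliminate a^-1) = x*y*z^2 - x^2*z - z^3 - x*y + 3*z
next, tr(b^-1 a^-1 b a b a) = tr(a^-1 b a b a)*tr(b) - tr(a^-1 b a b a b)  (eliminate b^-1) = -x*y*z^2 + x^2*z + y^2*z + z^3 - 3*z
tr(b^-1 a^-1 b a b a^-1) = tr(b^-1 a^-1 b a b)*tr(a) - tr(b^-1 a^-1 b a b a)  (eliminate a^-1) = x*y*z^2 - x^2*z - y^2*z - z^3 + x*y + 3*z
tr(a^-1 b a b) = tr(b a b)*tr(a) - tr(b a b a)  (eliminate a^-1) = x*y*z - x^2 - z^2 + 2
tr(a^-1 b a b a^-1) = tr(a^-1 b a b)*tr(a) - tr(a^-1 b a b a)  (eliminate a^-1) = x^2*y*z - x^3 - x*z^2 - y*z + 3*x
tr(b a b a^-1 b^-2 a^-1) = tr(b^-1 a^-1 b a b a^-1)*tr(b) - tr(b^-1 a^-1 b a b a^-1 b)  (eliminate b^-1) = x*y^2*z^2 - 2*x^2*y*z - y^3*z - y*z^3 + x^3 + x*y^2 + x*z^2 + 4*y*z - 3*x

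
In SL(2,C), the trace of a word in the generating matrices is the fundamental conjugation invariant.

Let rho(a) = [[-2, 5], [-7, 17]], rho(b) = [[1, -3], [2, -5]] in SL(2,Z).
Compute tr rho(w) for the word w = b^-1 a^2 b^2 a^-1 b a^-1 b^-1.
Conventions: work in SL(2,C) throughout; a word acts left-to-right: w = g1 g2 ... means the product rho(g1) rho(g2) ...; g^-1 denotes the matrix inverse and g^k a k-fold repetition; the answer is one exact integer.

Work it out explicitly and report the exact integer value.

-12484

rho(b^-1) = [[-5, 3], [-2, 1]]
... * rho(a) = [[-2, 5], [-7, 17]]  ->  [[-11, 26], [-3, 7]]
... * rho(a) = [[-2, 5], [-7, 17]]  ->  [[-160, 387], [-43, 104]]
... * rho(b) = [[1, -3], [2, -5]]  ->  [[614, -1455], [165, -391]]
... * rho(b) = [[1, -3], [2, -5]]  ->  [[-2296, 5433], [-617, 1460]]
... * rho(a^-1) = [[17, -5], [7, -2]]  ->  [[-1001, 614], [-269, 165]]
... * rho(b) = [[1, -3], [2, -5]]  ->  [[227, -67], [61, -18]]
... * rho(a^-1) = [[17, -5], [7, -2]]  ->  [[3390, -1001], [911, -269]]
... * rho(b^-1) = [[-5, 3], [-2, 1]]  ->  [[-14948, 9169], [-4017, 2464]]
tr = -14948 + 2464 = -12484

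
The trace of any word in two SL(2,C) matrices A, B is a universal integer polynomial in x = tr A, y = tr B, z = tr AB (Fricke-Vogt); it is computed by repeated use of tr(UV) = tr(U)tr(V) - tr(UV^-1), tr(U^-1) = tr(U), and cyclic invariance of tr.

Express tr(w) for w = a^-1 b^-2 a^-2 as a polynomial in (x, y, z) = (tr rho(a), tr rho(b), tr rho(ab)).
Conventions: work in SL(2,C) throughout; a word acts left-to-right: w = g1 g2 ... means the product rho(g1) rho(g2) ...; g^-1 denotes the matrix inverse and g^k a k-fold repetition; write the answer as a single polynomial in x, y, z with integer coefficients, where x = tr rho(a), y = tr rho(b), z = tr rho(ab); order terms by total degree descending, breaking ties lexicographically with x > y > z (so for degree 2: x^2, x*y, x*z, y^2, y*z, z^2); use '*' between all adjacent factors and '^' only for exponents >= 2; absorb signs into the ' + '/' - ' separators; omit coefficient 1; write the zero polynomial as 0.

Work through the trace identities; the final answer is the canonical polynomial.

x^2*y*z - x^3 - x*y^2 - y*z + 3*x

tr(a^-1) = tr(a) = x
tr(a^-2) = tr(a^-1) tr(a) - tr(1) = x^2 - 2
tr(a^-3) = tr(a^-2) tr(a) - tr(a^-1) = x^3 - 3*x
tr(a^-1 b) = tr(b) tr(a) - tr(b a) = x*y - z
tr(a^-2 b) = tr(a^-1 b) tr(a) - tr(a^-1 b a) = x^2*y - x*z - y
tr(a^-3 b) = tr(a^-2 b) tr(a) - tr(a^-2 b a) = x^3*y - x^2*z - 2*x*y + z
tr(a^-3 b^-1) = tr(a^-3) tr(b) - tr(a^-3 b) = x^2*z - x*y - z
tr(a^-1 b^-2 a^-2) = tr(a^-3 b^-1) tr(b) - tr(a^-3) = x^2*y*z - x^3 - x*y^2 - y*z + 3*x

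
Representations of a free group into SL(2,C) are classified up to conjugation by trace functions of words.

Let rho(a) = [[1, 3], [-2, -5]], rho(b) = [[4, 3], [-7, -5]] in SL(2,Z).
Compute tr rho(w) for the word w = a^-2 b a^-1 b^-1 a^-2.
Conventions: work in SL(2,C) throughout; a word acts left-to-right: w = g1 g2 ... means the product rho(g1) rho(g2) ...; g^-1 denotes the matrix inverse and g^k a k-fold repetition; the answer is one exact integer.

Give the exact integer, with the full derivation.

rho(a^-1) = [[-5, -3], [2, 1]]
... * rho(a^-1) = [[-5, -3], [2, 1]]  ->  [[19, 12], [-8, -5]]
... * rho(b) = [[4, 3], [-7, -5]]  ->  [[-8, -3], [3, 1]]
... * rho(a^-1) = [[-5, -3], [2, 1]]  ->  [[34, 21], [-13, -8]]
... * rho(b^-1) = [[-5, -3], [7, 4]]  ->  [[-23, -18], [9, 7]]
... * rho(a^-1) = [[-5, -3], [2, 1]]  ->  [[79, 51], [-31, -20]]
... * rho(a^-1) = [[-5, -3], [2, 1]]  ->  [[-293, -186], [115, 73]]
tr = -293 + 73 = -220

-220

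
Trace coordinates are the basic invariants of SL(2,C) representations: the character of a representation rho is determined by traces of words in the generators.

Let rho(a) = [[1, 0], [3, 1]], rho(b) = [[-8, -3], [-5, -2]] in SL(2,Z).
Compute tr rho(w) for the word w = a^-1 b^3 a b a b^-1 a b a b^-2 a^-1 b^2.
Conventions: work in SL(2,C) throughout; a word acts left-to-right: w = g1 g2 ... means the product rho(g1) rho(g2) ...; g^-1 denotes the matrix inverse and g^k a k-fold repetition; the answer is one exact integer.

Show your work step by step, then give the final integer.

-963046639

rho(a^-1) = [[1, 0], [-3, 1]]
... * rho(b) = [[-8, -3], [-5, -2]]  ->  [[-8, -3], [19, 7]]
... * rho(b) = [[-8, -3], [-5, -2]]  ->  [[79, 30], [-187, -71]]
... * rho(b) = [[-8, -3], [-5, -2]]  ->  [[-782, -297], [1851, 703]]
... * rho(a) = [[1, 0], [3, 1]]  ->  [[-1673, -297], [3960, 703]]
... * rho(b) = [[-8, -3], [-5, -2]]  ->  [[14869, 5613], [-35195, -13286]]
... * rho(a) = [[1, 0], [3, 1]]  ->  [[31708, 5613], [-75053, -13286]]
... * rho(b^-1) = [[-2, 3], [5, -8]]  ->  [[-35351, 50220], [83676, -118871]]
... * rho(a) = [[1, 0], [3, 1]]  ->  [[115309, 50220], [-272937, -118871]]
... * rho(b) = [[-8, -3], [-5, -2]]  ->  [[-1173572, -446367], [2777851, 1056553]]
... * rho(a) = [[1, 0], [3, 1]]  ->  [[-2512673, -446367], [5947510, 1056553]]
... * rho(b^-1) = [[-2, 3], [5, -8]]  ->  [[2793511, -3967083], [-6612255, 9390106]]
... * rho(b^-1) = [[-2, 3], [5, -8]]  ->  [[-25422437, 40117197], [60175040, -94957613]]
... * rho(a^-1) = [[1, 0], [-3, 1]]  ->  [[-145774028, 40117197], [345047879, -94957613]]
... * rho(b) = [[-8, -3], [-5, -2]]  ->  [[965606239, 357087690], [-2285594967, -845228411]]
... * rho(b) = [[-8, -3], [-5, -2]]  ->  [[-9510288362, -3610994097], [22510901791, 8547241723]]
tr = -9510288362 + 8547241723 = -963046639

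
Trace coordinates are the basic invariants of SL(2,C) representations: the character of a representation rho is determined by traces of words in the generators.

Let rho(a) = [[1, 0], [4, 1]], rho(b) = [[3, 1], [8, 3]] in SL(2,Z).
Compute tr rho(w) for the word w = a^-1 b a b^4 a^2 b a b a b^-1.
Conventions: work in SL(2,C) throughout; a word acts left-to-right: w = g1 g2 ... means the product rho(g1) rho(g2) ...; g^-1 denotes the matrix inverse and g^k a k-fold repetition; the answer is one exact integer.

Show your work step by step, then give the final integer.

rho(a^-1) = [[1, 0], [-4, 1]]
... * rho(b) = [[3, 1], [8, 3]]  ->  [[3, 1], [-4, -1]]
... * rho(a) = [[1, 0], [4, 1]]  ->  [[7, 1], [-8, -1]]
... * rho(b) = [[3, 1], [8, 3]]  ->  [[29, 10], [-32, -11]]
... * rho(b) = [[3, 1], [8, 3]]  ->  [[167, 59], [-184, -65]]
... * rho(b) = [[3, 1], [8, 3]]  ->  [[973, 344], [-1072, -379]]
... * rho(b) = [[3, 1], [8, 3]]  ->  [[5671, 2005], [-6248, -2209]]
... * rho(a) = [[1, 0], [4, 1]]  ->  [[13691, 2005], [-15084, -2209]]
... * rho(a) = [[1, 0], [4, 1]]  ->  [[21711, 2005], [-23920, -2209]]
... * rho(b) = [[3, 1], [8, 3]]  ->  [[81173, 27726], [-89432, -30547]]
... * rho(a) = [[1, 0], [4, 1]]  ->  [[192077, 27726], [-211620, -30547]]
... * rho(b) = [[3, 1], [8, 3]]  ->  [[798039, 275255], [-879236, -303261]]
... * rho(a) = [[1, 0], [4, 1]]  ->  [[1899059, 275255], [-2092280, -303261]]
... * rho(b^-1) = [[3, -1], [-8, 3]]  ->  [[3495137, -1073294], [-3850752, 1182497]]
tr = 3495137 + 1182497 = 4677634

4677634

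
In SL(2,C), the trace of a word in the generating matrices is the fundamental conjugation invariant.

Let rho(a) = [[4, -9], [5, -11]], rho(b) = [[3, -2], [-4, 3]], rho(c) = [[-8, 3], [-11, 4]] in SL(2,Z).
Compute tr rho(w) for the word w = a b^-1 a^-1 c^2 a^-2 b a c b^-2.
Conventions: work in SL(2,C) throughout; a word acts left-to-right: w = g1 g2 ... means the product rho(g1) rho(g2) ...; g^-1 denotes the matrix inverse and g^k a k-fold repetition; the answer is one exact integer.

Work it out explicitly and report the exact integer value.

rho(a) = [[4, -9], [5, -11]]
... * rho(b^-1) = [[3, 2], [4, 3]]  ->  [[-24, -19], [-29, -23]]
... * rho(a^-1) = [[-11, 9], [-5, 4]]  ->  [[359, -292], [434, -353]]
... * rho(c) = [[-8, 3], [-11, 4]]  ->  [[340, -91], [411, -110]]
... * rho(c) = [[-8, 3], [-11, 4]]  ->  [[-1719, 656], [-2078, 793]]
... * rho(a^-1) = [[-11, 9], [-5, 4]]  ->  [[15629, -12847], [18893, -15530]]
... * rho(a^-1) = [[-11, 9], [-5, 4]]  ->  [[-107684, 89273], [-130173, 107917]]
... * rho(b) = [[3, -2], [-4, 3]]  ->  [[-680144, 483187], [-822187, 584097]]
... * rho(a) = [[4, -9], [5, -11]]  ->  [[-304641, 806239], [-368263, 974616]]
... * rho(c) = [[-8, 3], [-11, 4]]  ->  [[-6431501, 2311033], [-7774672, 2793675]]
... * rho(b^-1) = [[3, 2], [4, 3]]  ->  [[-10050371, -5929903], [-12149316, -7168319]]
... * rho(b^-1) = [[3, 2], [4, 3]]  ->  [[-53870725, -37890451], [-65121224, -45803589]]
tr = -53870725 + -45803589 = -99674314

-99674314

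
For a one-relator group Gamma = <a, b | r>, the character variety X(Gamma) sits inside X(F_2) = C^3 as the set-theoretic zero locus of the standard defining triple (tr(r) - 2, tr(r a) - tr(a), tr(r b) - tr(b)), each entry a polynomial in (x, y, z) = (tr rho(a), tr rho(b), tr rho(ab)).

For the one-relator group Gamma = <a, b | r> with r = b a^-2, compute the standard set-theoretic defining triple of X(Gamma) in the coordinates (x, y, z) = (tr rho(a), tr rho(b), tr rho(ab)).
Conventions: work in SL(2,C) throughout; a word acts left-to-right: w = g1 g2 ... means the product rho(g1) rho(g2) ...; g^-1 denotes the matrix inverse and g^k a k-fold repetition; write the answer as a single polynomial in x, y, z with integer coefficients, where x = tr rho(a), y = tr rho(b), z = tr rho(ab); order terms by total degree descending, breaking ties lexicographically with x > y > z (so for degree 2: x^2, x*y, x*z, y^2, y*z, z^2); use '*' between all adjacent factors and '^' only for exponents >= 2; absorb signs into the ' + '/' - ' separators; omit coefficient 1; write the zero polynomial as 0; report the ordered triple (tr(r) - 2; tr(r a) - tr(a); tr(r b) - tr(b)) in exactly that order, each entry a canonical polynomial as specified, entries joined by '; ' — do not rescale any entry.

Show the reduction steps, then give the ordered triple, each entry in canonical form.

tr(a^-1 b) = tr(b)*tr(a) - tr(b a)  (eliminate a^-1) = x*y - z
and tr(b a^-2) = tr(a^-1 b)*tr(a) - tr(a^-1 b a)  (eliminate a^-1) = x^2*y - x*z - y
tr(b^2) = tr(b)*tr(b) - tr(1)   [square of b] = y^2 - 2
tr(b^2 a) = tr(b)*tr(a b) - tr(a)   [square of b] = y*z - x
tr(a^-1 b^2) = tr(b^2)*tr(a) - tr(b^2 a)   [inverse elimination on a] = x*y^2 - y*z - x
and tr(b a^-2 b) = tr(a^-1 b^2)*tr(a) - tr(a^-1 b^2 a)   [inverse elimination on a] = x^2*y^2 - x*y*z - x^2 - y^2 + 2
assemble the triple (tr(r) - 2; tr(r a) - x; tr(r b) - y)

x^2*y - x*z - y - 2; x*y - x - z; x^2*y^2 - x*y*z - x^2 - y^2 - y + 2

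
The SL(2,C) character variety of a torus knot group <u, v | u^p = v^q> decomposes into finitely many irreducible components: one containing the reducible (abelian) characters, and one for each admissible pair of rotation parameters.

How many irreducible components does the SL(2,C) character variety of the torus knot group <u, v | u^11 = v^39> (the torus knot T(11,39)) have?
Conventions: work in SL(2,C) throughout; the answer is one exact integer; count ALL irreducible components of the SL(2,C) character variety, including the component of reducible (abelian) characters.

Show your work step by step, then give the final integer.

Gamma = < u, v | u^11 = v^39 > (torus knot T(11,39)); the central element u^11 = v^39 acts as +I or -I in any irreducible SL(2,C) representation.
This locks tr(u) to 2*cos(pi*alpha/11), alpha in 1..10, and tr(v) to 2*cos(pi*beta/39), beta in 1..38, on each component of irreducible characters.
The two central values (-1)^alpha I and (-1)^beta I must be the same matrix, so alpha and beta share a parity.
Counting: 5 odd alphas x 19 odd betas + 5 even alphas x 19 even betas = 95 + 95 = 190.
Total: 190 irreducible-character components + 1 reducible (abelian) component = 191.

191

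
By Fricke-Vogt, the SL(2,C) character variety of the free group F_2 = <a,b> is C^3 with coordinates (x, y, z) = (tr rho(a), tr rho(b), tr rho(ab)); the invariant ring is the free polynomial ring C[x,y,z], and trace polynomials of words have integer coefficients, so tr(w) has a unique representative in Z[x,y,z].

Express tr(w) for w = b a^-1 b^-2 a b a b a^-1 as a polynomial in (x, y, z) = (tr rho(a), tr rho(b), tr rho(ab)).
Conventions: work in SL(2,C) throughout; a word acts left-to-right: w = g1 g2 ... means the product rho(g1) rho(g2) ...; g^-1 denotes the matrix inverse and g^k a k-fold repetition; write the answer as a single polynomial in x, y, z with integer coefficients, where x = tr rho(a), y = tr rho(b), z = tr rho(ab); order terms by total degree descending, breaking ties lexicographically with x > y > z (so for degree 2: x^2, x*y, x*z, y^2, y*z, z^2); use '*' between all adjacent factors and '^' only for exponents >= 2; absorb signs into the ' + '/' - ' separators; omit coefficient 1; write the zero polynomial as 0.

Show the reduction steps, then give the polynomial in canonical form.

trace(a b^2) = trace(b)*trace(a b) - trace(a) = y*z - x
trace(b^2 a b) = trace(b)*trace(a b^2) - trace(a b) = y^2*z - x*y - z
trace(a b a b) = trace(b a)*trace(b a) - trace(1)   [split at repeated b] = z^2 - 2
trace(a b a) = trace(a)*trace(b a) - trace(b) = x*z - y
trace(b^2 a b a) = trace(b)*trace(a b a b) - trace(a b a) = y*z^2 - x*z - y
trace(b a b a^-1 b) = trace(b^2 a b)*trace(a) - trace(b^2 a b a) = x*y^2*z - x^2*y - y*z^2 + y
trace(b a b a b^2) = trace(b)*trace(b a b a b) - trace(b a b a) = y^2*z^2 - x*y*z - y^2 - z^2 + 2
trace(a b a b a b) = trace(b a b a)*trace(b a) - trace(a b)   [split at repeated b] = z^3 - 3*z
trace(a b a b a) = trace(a)*trace(b a b a) - trace(b a b) = x*z^2 - y*z - x
trace(b a b a b^2 a) = trace(b)*trace(a b a b a b) - trace(a b a b a) = y*z^3 - x*z^2 - 2*y*z + x
trace(b a^-1 b a b a b) = trace(b a b a b^2)*trace(a) - trace(b a b a b^2 a) = x*y^2*z^2 - x^2*y*z - y*z^3 - x*y^2 + 2*y*z + x
trace(b a b a b a b a) = trace(b a b a)*trace(b a b a) - trace(1)   [split at repeated b] = z^4 - 4*z^2 + 2
trace(b a^-1 b a b a b a) = trace(b a b a b a b)*trace(a) - trace(b a b a b a b a) = x*y*z^3 - x^2*z^2 - z^4 - 2*x*y*z + x^2 + 4*z^2 - 2
trace(a b a b a^-1 b a^-1 b) = trace(b a^-1 b a b a b)*trace(a) - trace(b a^-1 b a b a b a) = x^2*y^2*z^2 - x^3*y*z - 2*x*y*z^3 - x^2*y^2 + x^2*z^2 + z^4 + 4*x*y*z - 4*z^2 + 2
trace(a b a b a^-1 b a^-1 b^-1) = trace(a b a b a^-1 b a^-1)*trace(b) - trace(a b a b a^-1 b a^-1 b) = -x^2*y^2*z^2 + x^3*y*z + x*y^3*z + 2*x*y*z^3 - x^2*z^2 - y^2*z^2 - z^4 - 4*x*y*z + y^2 + 4*z^2 - 2
trace(b a^-1 b^-2 a b a b a^-1) = trace(a b a b a^-1 b a^-1 b^-1)*trace(b) - trace(a b a b a^-1 b a^-1) = -x^2*y^3*z^2 + x^3*y^2*z + x*y^4*z + 2*x*y^2*z^3 - x^2*y*z^2 - y^3*z^2 - y*z^4 - 5*x*y^2*z + x^2*y + y^3 + 5*y*z^2 - 3*y

-x^2*y^3*z^2 + x^3*y^2*z + x*y^4*z + 2*x*y^2*z^3 - x^2*y*z^2 - y^3*z^2 - y*z^4 - 5*x*y^2*z + x^2*y + y^3 + 5*y*z^2 - 3*y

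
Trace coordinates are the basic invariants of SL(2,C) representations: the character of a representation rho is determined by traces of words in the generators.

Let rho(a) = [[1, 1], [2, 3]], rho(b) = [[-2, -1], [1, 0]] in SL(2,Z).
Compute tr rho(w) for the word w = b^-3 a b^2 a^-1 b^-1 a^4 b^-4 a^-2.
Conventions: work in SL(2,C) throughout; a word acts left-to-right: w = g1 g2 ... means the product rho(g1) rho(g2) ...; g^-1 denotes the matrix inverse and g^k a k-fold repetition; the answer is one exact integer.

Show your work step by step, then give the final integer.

-7762

rho(b^-1) = [[0, 1], [-1, -2]]
... * rho(b^-1) = [[0, 1], [-1, -2]]  ->  [[-1, -2], [2, 3]]
... * rho(b^-1) = [[0, 1], [-1, -2]]  ->  [[2, 3], [-3, -4]]
... * rho(a) = [[1, 1], [2, 3]]  ->  [[8, 11], [-11, -15]]
... * rho(b) = [[-2, -1], [1, 0]]  ->  [[-5, -8], [7, 11]]
... * rho(b) = [[-2, -1], [1, 0]]  ->  [[2, 5], [-3, -7]]
... * rho(a^-1) = [[3, -1], [-2, 1]]  ->  [[-4, 3], [5, -4]]
... * rho(b^-1) = [[0, 1], [-1, -2]]  ->  [[-3, -10], [4, 13]]
... * rho(a) = [[1, 1], [2, 3]]  ->  [[-23, -33], [30, 43]]
... * rho(a) = [[1, 1], [2, 3]]  ->  [[-89, -122], [116, 159]]
... * rho(a) = [[1, 1], [2, 3]]  ->  [[-333, -455], [434, 593]]
... * rho(a) = [[1, 1], [2, 3]]  ->  [[-1243, -1698], [1620, 2213]]
... * rho(b^-1) = [[0, 1], [-1, -2]]  ->  [[1698, 2153], [-2213, -2806]]
... * rho(b^-1) = [[0, 1], [-1, -2]]  ->  [[-2153, -2608], [2806, 3399]]
... * rho(b^-1) = [[0, 1], [-1, -2]]  ->  [[2608, 3063], [-3399, -3992]]
... * rho(b^-1) = [[0, 1], [-1, -2]]  ->  [[-3063, -3518], [3992, 4585]]
... * rho(a^-1) = [[3, -1], [-2, 1]]  ->  [[-2153, -455], [2806, 593]]
... * rho(a^-1) = [[3, -1], [-2, 1]]  ->  [[-5549, 1698], [7232, -2213]]
tr = -5549 + -2213 = -7762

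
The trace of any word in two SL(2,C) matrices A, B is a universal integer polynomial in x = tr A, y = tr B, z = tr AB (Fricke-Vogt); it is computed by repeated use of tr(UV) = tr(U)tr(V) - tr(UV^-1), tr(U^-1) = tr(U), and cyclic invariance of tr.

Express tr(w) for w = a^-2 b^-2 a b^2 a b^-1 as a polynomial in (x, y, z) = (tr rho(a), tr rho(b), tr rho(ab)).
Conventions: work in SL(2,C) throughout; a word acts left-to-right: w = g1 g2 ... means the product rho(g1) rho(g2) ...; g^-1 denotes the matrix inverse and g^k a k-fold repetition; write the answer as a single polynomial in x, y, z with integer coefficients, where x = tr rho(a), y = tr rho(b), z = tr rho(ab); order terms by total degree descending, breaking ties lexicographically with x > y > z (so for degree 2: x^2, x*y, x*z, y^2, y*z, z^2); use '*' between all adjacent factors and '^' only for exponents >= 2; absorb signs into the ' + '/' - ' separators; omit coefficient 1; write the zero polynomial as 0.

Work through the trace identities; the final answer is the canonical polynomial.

x^2*y^3*z^2 - 2*x^3*y^2*z - 2*x*y^4*z - x*y^2*z^3 + x^4*y + 2*x^2*y^3 + x^2*y*z^2 + y^5 + y^3*z^2 + 5*x*y^2*z - 5*x^2*y - 5*y^3 - y*z^2 + 5*y

and tr(a^2 b) = tr(a) * tr(b a) - tr(b)   [square of a] = x*z - y
tr(a^2) = tr(a) * tr(a) - tr(1)   [square of a] = x^2 - 2
next, tr(a b^2 a) = tr(b) * tr(a^2 b) - tr(a^2)   [square of b] = x*y*z - x^2 - y^2 + 2
and tr(a b a b) = tr(a b) * tr(a b) - tr(1)   [split at a repeated a] = z^2 - 2
tr(a b^2 a b) = tr(b) * tr(a b a b) - tr(a b a)   [square of b] = y*z^2 - x*z - y
and tr(b^-1 a b^2 a) = tr(a b^2 a) * tr(b) - tr(a b^2 a b)   [inverse elimination on b] = x*y^2*z - x^2*y - y^3 - y*z^2 + x*z + 3*y
tr(b^-1 a b^2 a b^-1) = tr(b^-1 a b^2 a) * tr(b) - tr(b^-1 a b^2 a b)   [inverse elimination on b] = x*y^3*z - x^2*y^2 - y^4 - y^2*z^2 + x^2 + 4*y^2 - 2
next, tr(a b^2) = tr(b) * tr(a b) - tr(a)   [square of b] = y*z - x
tr(a^2 b^2 a) = tr(a) * tr(a b^2 a) - tr(a b^2)   [square of a] = x^2*y*z - x^3 - x*y^2 - y*z + 3*x
tr(a b a^2 b) = tr(a) * tr(b a b a) - tr(b a b)   [square of a] = x*z^2 - y*z - x
tr(a b a^2) = tr(a) * tr(a b a) - tr(a b)   [square of a] = x^2*z - x*y - z
tr(a^2 b^2 a b) = tr(b) * tr(a b a^2 b) - tr(a b a^2)   [square of b] = x*y*z^2 - x^2*z - y^2*z + z
next, tr(a b^2 a b^-1 a) = tr(a^2 b^2 a) * tr(b) - tr(a^2 b^2 a b)   [inverse elimination on b] = x^2*y^2*z - x^3*y - x*y^3 - x*y*z^2 + x^2*z + 3*x*y - z
tr(a b a b^2 a) = tr(b) * tr(a^2 b a b) - tr(a^2 b a)   [square of b] = x*y*z^2 - x^2*z - y^2*z + z
and tr(a b a b a b) = tr(a b a b) * tr(a b) - tr(b a)   [split at a repeated a] = z^3 - 3*z
next, tr(a b a b^2 a b) = tr(b) * tr(a b a b a b) - tr(a b a b a)   [square of b] = y*z^3 - x*z^2 - 2*y*z + x
tr(a b^2 a b^-1 a b) = tr(a b a b^2 a) * tr(b) - tr(a b a b^2 a b)   [inverse elimination on b] = x*y^2*z^2 - x^2*y*z - y^3*z - y*z^3 + x*z^2 + 3*y*z - x
and tr(b^-1 a b^2 a b^-1 a) = tr(a b^2 a b^-1 a) * tr(b) - tr(a b^2 a b^-1 a b)   [inverse elimination on b] = x^2*y^3*z - x^3*y^2 - x*y^4 - 2*x*y^2*z^2 + 2*x^2*y*z + y^3*z + y*z^3 + 3*x*y^2 - x*z^2 - 4*y*z + x
tr(a^-1 b^-1 a b^2 a b^-1) = tr(b^-1 a b^2 a b^-1) * tr(a) - tr(b^-1 a b^2 a b^-1 a)   [inverse elimination on a] = x*y^2*z^2 - 2*x^2*y*z - y^3*z - y*z^3 + x^3 + x*y^2 + x*z^2 + 4*y*z - 3*x
and tr(b^-1 a b^2 a b^-1 a^-2) = tr(a^-1 b^-1 a b^2 a b^-1) * tr(a) - tr(a^-1 b^-1 a b^2 a b^-1 a)   [inverse elimination on a] = x^2*y^2*z^2 - 2*x^3*y*z - 2*x*y^3*z - x*y*z^3 + x^4 + 2*x^2*y^2 + x^2*z^2 + y^4 + y^2*z^2 + 4*x*y*z - 4*x^2 - 4*y^2 + 2
and tr(b^2 a b^-1 a^-1) = tr(b^2 a b^-1) * tr(a) - tr(b^2 a b^-1 a)   [inverse elimination on a] = -x*y^2*z + x^2*y + y^3 + y*z^2 - 3*y
and tr(a^-2 b^-2 a b^2 a b^-1) = tr(b^-1 a b^2 a b^-1 a^-2) * tr(b) - tr(b^-1 a b^2 a b^-1 a^-2 b)   [inverse elimination on b] = x^2*y^3*z^2 - 2*x^3*y^2*z - 2*x*y^4*z - x*y^2*z^3 + x^4*y + 2*x^2*y^3 + x^2*y*z^2 + y^5 + y^3*z^2 + 5*x*y^2*z - 5*x^2*y - 5*y^3 - y*z^2 + 5*y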